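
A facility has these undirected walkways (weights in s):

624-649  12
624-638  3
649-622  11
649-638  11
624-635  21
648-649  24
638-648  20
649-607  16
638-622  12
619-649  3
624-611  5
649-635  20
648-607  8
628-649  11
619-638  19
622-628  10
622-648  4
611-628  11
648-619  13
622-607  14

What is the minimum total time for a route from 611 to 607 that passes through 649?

33 s

Shortest 611→649: 611–624–649 = 17
Shortest 649→607: 649–607 = 16
Total via 649: 17 + 16 = 33 s.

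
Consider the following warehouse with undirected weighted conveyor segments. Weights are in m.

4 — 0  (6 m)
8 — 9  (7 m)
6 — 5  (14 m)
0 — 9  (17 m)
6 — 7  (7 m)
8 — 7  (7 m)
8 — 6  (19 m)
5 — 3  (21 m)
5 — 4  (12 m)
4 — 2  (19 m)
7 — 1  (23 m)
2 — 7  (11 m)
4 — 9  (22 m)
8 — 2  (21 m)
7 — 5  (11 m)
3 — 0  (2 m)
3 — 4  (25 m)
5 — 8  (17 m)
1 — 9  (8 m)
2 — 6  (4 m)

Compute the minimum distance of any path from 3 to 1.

Enumerating some paths:
3 - 0 - 4 - 5 - 8 - 9 - 1: 2+6+12+17+7+8 = 52
3 - 0 - 9 - 1: 2+17+8 = 27
3 - 0 - 4 - 9 - 1: 2+6+22+8 = 38
The minimum is 27 m via 3 - 0 - 9 - 1.

27 m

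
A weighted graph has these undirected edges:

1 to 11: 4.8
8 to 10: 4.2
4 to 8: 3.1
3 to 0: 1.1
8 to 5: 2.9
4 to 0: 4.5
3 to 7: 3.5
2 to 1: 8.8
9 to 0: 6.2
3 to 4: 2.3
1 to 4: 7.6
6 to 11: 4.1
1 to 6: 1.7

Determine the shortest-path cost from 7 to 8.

Running Dijkstra from 7:
7: 0
3: 3.5  (via 7)
0: 4.6  (via 3)
4: 5.8  (via 3)
8: 8.9  (via 4)
Shortest route: 7 → 3 → 4 → 8 = 8.9.

8.9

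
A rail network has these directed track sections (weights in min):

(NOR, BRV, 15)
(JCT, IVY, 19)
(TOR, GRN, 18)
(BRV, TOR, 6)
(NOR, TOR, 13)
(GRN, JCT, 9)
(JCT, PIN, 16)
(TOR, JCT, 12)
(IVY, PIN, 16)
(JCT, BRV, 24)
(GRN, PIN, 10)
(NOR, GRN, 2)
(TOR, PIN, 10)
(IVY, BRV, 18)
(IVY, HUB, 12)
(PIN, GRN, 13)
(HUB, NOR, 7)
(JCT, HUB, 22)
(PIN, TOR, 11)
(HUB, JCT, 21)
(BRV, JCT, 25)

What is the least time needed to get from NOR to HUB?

Settle nodes by increasing distance from NOR:
NOR: 0
GRN: 2  (via NOR)
JCT: 11  (via GRN)
PIN: 12  (via GRN)
TOR: 13  (via NOR)
BRV: 15  (via NOR)
IVY: 30  (via JCT)
HUB: 33  (via JCT)
Shortest route: NOR–GRN–JCT–HUB = 33 min.

33 min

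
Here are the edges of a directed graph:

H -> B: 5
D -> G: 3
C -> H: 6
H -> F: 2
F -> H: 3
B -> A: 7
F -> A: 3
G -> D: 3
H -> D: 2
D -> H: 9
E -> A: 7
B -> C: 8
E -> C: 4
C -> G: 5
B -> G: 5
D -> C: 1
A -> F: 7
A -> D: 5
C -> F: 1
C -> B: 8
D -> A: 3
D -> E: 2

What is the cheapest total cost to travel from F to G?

8

Compare a few routes:
F → H → D → G: 3+2+3 = 8
F → H → D → C → G: 3+2+1+5 = 11
F → H → B → G: 3+5+5 = 13
F → A → D → G: 3+5+3 = 11
The minimum is 8 via F → H → D → G.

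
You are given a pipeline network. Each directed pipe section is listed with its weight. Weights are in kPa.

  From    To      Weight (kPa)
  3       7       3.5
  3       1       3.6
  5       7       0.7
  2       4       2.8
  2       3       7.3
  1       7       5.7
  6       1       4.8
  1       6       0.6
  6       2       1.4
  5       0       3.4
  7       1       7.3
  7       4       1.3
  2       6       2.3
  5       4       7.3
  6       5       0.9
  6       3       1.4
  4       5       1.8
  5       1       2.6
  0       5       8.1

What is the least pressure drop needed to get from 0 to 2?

Candidate routes:
0 → 5 → 7 → 1 → 6 → 2: 8.1+0.7+7.3+0.6+1.4 = 18.1
0 → 5 → 1 → 6 → 2: 8.1+2.6+0.6+1.4 = 12.7
The minimum is 12.7 kPa via 0 → 5 → 1 → 6 → 2.

12.7 kPa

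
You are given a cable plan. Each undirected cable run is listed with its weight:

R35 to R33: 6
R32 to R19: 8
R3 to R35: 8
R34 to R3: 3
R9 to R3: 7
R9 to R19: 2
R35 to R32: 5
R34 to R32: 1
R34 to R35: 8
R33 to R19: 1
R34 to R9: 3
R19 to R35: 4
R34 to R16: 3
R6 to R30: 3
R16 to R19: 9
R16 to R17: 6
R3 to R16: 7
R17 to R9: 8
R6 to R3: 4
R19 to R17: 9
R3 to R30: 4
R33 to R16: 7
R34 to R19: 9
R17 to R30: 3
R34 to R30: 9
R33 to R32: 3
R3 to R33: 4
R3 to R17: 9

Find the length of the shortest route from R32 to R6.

Enumerating some paths:
R32 - R34 - R30 - R6: 1+9+3 = 13
R32 - R33 - R3 - R6: 3+4+4 = 11
R32 - R34 - R3 - R6: 1+3+4 = 8
R32 - R34 - R3 - R30 - R6: 1+3+4+3 = 11
Cheapest is R32 - R34 - R3 - R6 at 8.

8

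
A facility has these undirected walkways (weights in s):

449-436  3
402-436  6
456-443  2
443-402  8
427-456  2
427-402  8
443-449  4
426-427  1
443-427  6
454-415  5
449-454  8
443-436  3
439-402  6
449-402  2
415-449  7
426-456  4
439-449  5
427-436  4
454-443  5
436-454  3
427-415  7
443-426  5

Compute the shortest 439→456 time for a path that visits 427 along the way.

14 s

Best 439 to 427: 439–449–436–427 costing 12
Best 427 to 456: 427–456 costing 2
Total via 427: 12 + 2 = 14 s.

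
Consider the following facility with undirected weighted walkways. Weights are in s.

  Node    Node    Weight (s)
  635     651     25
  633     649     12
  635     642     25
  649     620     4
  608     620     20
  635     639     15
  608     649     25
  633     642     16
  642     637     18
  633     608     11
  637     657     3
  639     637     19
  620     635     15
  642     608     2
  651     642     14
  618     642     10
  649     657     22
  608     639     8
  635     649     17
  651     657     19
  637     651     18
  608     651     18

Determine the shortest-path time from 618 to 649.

Settle nodes by increasing distance from 618:
618: 0
642: 10  (via 618)
608: 12  (via 642)
639: 20  (via 608)
633: 23  (via 608)
651: 24  (via 642)
637: 28  (via 642)
657: 31  (via 637)
620: 32  (via 608)
635: 35  (via 642)
649: 35  (via 633)
Shortest route: 618 → 642 → 608 → 633 → 649 = 35 s.

35 s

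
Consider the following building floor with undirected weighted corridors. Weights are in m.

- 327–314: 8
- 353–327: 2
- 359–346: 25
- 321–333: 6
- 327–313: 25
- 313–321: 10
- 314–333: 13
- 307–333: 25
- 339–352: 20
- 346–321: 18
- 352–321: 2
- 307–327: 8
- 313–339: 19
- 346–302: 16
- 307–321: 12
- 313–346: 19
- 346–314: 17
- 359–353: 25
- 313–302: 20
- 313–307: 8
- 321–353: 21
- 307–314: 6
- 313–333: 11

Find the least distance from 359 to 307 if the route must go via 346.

Shortest 359→346: 359 → 346 = 25
Shortest 346→307: 346 → 314 → 307 = 23
Total via 346: 25 + 23 = 48 m.

48 m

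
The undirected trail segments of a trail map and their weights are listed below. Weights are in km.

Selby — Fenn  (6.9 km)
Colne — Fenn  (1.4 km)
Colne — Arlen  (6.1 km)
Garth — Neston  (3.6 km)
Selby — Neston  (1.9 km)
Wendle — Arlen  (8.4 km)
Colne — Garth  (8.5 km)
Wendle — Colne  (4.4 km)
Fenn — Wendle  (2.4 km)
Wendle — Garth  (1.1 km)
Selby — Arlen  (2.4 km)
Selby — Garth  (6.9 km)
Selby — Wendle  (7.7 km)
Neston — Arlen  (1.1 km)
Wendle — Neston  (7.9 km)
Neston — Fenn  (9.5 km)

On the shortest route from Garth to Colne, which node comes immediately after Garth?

Wendle

Candidate routes:
Garth → Colne: 8.5 = 8.5
Garth → Wendle → Colne: 1.1+4.4 = 5.5
Garth → Wendle → Fenn → Colne: 1.1+2.4+1.4 = 4.9
The minimum is 4.9 km via Garth → Wendle → Fenn → Colne.
So from Garth the first move is to Wendle.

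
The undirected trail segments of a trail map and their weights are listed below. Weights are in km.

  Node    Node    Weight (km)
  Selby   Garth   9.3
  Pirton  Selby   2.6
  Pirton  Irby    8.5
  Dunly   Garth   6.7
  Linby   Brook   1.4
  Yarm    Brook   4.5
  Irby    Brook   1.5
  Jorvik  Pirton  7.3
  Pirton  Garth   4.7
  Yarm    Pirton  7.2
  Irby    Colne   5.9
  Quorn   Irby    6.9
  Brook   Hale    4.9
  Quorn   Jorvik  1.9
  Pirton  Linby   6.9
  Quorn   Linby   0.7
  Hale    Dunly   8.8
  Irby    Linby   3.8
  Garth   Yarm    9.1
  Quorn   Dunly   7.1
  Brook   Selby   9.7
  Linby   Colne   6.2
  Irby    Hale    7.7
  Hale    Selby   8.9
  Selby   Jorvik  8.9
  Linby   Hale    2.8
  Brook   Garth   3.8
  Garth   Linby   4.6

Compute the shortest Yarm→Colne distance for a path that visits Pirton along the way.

20.3 km

Shortest Yarm→Pirton: Yarm → Pirton = 7.2
Shortest Pirton→Colne: Pirton → Linby → Colne = 13.1
Total via Pirton: 7.2 + 13.1 = 20.3 km.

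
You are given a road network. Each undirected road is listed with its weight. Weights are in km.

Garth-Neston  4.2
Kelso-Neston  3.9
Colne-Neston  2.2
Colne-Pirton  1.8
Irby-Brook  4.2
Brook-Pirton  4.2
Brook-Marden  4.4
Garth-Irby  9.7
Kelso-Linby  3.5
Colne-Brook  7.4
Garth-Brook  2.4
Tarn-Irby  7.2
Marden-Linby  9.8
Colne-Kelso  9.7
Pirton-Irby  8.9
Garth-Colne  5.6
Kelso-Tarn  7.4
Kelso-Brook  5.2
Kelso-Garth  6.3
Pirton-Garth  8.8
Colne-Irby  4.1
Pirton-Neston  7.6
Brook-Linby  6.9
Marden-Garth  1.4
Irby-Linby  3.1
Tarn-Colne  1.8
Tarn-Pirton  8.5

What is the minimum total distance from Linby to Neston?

Enumerating some paths:
Linby–Brook–Garth–Neston: 6.9+2.4+4.2 = 13.5
Linby–Kelso–Neston: 3.5+3.9 = 7.4
Linby–Irby–Colne–Neston: 3.1+4.1+2.2 = 9.4
Linby–Irby–Brook–Garth–Neston: 3.1+4.2+2.4+4.2 = 13.9
The minimum is 7.4 km via Linby–Kelso–Neston.

7.4 km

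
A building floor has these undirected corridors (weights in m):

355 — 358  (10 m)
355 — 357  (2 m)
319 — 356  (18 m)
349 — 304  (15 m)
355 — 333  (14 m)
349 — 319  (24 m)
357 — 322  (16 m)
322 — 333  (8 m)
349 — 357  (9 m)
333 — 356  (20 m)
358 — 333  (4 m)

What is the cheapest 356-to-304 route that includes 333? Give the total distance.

60 m

Best 356 to 333: 356–333 costing 20
Best 333 to 304: 333–355–357–349–304 costing 40
Total via 333: 20 + 40 = 60 m.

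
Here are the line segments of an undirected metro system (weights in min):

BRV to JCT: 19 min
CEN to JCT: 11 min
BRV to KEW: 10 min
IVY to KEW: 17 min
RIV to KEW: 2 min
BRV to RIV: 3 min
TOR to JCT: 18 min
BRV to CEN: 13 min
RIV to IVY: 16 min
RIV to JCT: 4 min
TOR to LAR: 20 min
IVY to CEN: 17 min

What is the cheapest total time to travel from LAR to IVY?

58 min

Enumerating some paths:
LAR - TOR - JCT - RIV - IVY: 20+18+4+16 = 58
LAR - TOR - JCT - RIV - KEW - IVY: 20+18+4+2+17 = 61
LAR - TOR - JCT - CEN - IVY: 20+18+11+17 = 66
The minimum is 58 min via LAR - TOR - JCT - RIV - IVY.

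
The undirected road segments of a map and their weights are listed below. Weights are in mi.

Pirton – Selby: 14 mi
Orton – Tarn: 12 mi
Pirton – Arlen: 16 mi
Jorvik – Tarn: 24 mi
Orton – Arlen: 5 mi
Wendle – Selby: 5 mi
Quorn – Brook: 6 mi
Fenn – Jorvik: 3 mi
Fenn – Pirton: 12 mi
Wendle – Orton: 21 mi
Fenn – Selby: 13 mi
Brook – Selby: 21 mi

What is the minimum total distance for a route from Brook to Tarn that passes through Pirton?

Best Brook to Pirton: Brook–Selby–Pirton costing 35
Best Pirton to Tarn: Pirton–Arlen–Orton–Tarn costing 33
Total via Pirton: 35 + 33 = 68 mi.

68 mi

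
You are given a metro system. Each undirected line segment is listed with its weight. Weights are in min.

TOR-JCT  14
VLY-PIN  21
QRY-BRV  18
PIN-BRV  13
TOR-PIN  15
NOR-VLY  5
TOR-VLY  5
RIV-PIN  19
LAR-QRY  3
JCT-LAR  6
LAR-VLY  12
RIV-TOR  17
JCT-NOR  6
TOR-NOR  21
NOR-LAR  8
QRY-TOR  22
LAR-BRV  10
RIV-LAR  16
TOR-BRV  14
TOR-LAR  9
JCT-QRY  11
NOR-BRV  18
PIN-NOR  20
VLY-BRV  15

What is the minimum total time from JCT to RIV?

22 min

Shortest distances from JCT:
JCT: 0
NOR: 6  (via JCT)
LAR: 6  (via JCT)
QRY: 9  (via LAR)
VLY: 11  (via NOR)
TOR: 14  (via JCT)
BRV: 16  (via LAR)
RIV: 22  (via LAR)
Shortest route: JCT → LAR → RIV = 22 min.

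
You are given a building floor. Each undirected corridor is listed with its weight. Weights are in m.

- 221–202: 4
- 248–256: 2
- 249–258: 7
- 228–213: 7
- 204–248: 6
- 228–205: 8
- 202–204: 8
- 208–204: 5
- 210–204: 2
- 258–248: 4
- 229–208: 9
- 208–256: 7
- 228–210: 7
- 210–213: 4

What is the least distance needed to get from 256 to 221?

Settle nodes by increasing distance from 256:
256: 0
248: 2  (via 256)
258: 6  (via 248)
208: 7  (via 256)
204: 8  (via 248)
210: 10  (via 204)
249: 13  (via 258)
213: 14  (via 210)
202: 16  (via 204)
229: 16  (via 208)
228: 17  (via 210)
221: 20  (via 202)
Shortest route: 256–248–204–202–221 = 20 m.

20 m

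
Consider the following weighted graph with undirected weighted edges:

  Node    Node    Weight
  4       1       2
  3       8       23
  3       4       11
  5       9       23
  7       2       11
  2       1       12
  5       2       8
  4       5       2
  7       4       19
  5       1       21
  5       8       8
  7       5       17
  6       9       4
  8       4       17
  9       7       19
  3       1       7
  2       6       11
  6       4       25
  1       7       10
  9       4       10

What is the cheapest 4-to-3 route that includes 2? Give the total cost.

29

Shortest 4→2: 4 → 5 → 2 = 10
Best 2 to 3: 2 → 1 → 3 costing 19
Total via 2: 10 + 19 = 29.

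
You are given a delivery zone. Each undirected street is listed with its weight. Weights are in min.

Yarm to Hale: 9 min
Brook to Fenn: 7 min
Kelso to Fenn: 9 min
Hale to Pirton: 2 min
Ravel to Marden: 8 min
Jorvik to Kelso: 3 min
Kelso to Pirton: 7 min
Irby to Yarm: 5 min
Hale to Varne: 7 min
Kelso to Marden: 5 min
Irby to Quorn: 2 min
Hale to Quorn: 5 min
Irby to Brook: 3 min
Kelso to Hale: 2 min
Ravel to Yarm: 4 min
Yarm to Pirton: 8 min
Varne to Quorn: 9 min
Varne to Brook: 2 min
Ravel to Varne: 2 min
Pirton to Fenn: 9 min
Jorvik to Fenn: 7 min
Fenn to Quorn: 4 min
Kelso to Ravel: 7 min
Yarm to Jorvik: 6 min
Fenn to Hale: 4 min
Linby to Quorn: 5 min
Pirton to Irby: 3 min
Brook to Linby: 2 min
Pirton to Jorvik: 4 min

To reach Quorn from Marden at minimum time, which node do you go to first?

Enumerating some paths:
Marden → Kelso → Hale → Quorn: 5+2+5 = 12
Marden → Kelso → Hale → Pirton → Irby → Quorn: 5+2+2+3+2 = 14
Cheapest is Marden → Kelso → Hale → Quorn at 12 min.
So from Marden the first move is to Kelso.

Kelso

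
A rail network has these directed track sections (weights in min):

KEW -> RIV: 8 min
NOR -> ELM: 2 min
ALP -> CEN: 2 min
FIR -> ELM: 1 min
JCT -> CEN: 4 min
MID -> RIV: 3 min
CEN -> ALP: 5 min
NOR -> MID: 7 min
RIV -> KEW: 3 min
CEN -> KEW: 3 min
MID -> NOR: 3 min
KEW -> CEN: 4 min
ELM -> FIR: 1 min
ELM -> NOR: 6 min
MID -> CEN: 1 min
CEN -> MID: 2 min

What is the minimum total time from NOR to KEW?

Running Dijkstra from NOR:
NOR: 0
ELM: 2  (via NOR)
FIR: 3  (via ELM)
MID: 7  (via NOR)
CEN: 8  (via MID)
RIV: 10  (via MID)
KEW: 11  (via CEN)
Shortest route: NOR → MID → CEN → KEW = 11 min.

11 min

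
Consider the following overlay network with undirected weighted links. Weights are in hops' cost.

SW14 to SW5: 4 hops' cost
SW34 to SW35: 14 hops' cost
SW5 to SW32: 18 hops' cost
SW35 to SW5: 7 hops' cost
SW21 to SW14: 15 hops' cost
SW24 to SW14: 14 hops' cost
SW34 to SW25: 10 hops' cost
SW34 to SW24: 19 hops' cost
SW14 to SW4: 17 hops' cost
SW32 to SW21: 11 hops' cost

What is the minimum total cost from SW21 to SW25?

50 hops' cost

Compare a few routes:
SW21–SW14–SW5–SW35–SW34–SW25: 15+4+7+14+10 = 50
SW21–SW14–SW24–SW34–SW25: 15+14+19+10 = 58
The minimum is 50 hops' cost via SW21–SW14–SW5–SW35–SW34–SW25.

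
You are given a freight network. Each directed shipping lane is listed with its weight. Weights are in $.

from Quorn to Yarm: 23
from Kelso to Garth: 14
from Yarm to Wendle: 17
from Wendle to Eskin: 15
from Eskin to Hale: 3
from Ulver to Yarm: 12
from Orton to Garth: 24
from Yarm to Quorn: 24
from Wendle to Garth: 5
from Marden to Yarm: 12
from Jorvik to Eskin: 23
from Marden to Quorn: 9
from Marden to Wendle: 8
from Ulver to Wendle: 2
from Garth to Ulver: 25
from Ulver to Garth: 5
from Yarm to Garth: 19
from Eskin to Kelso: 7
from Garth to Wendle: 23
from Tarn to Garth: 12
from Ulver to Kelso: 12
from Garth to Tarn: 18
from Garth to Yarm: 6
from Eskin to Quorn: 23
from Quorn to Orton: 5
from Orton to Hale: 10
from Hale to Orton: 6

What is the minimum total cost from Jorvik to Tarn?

$62

Settle nodes by increasing distance from Jorvik:
Jorvik: 0
Eskin: 23  (via Jorvik)
Hale: 26  (via Eskin)
Kelso: 30  (via Eskin)
Orton: 32  (via Hale)
Garth: 44  (via Kelso)
Quorn: 46  (via Eskin)
Yarm: 50  (via Garth)
Tarn: 62  (via Garth)
Shortest route: Jorvik–Eskin–Kelso–Garth–Tarn = $62.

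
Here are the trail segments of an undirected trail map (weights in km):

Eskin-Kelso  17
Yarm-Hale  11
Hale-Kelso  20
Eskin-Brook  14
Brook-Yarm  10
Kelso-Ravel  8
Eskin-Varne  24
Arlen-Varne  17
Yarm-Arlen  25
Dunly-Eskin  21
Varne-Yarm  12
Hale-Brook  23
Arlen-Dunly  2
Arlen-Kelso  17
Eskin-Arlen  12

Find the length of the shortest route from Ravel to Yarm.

39 km

Shortest distances from Ravel:
Ravel: 0
Kelso: 8  (via Ravel)
Eskin: 25  (via Kelso)
Arlen: 25  (via Kelso)
Dunly: 27  (via Arlen)
Hale: 28  (via Kelso)
Yarm: 39  (via Hale)
Shortest route: Ravel → Kelso → Hale → Yarm = 39 km.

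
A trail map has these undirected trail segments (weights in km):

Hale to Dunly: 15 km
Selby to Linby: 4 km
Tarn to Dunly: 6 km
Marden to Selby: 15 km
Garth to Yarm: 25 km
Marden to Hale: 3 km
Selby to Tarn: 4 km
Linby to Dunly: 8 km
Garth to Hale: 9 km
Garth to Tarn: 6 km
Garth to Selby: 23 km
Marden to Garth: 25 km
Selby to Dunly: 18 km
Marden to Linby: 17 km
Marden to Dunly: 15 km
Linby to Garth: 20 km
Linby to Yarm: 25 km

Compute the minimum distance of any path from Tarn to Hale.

Settle nodes by increasing distance from Tarn:
Tarn: 0
Selby: 4  (via Tarn)
Garth: 6  (via Tarn)
Dunly: 6  (via Tarn)
Linby: 8  (via Selby)
Hale: 15  (via Garth)
Shortest route: Tarn–Garth–Hale = 15 km.

15 km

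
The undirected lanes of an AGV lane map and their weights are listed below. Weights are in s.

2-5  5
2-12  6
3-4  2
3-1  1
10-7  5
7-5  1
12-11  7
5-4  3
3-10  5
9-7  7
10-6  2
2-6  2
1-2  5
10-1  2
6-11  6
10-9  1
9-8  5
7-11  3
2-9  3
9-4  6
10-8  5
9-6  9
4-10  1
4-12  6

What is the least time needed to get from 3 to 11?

Running Dijkstra from 3:
3: 0
1: 1  (via 3)
4: 2  (via 3)
10: 3  (via 1)
9: 4  (via 10)
5: 5  (via 4)
6: 5  (via 10)
2: 6  (via 1)
7: 6  (via 5)
8: 8  (via 10)
12: 8  (via 4)
11: 9  (via 7)
Shortest route: 3 → 4 → 5 → 7 → 11 = 9 s.

9 s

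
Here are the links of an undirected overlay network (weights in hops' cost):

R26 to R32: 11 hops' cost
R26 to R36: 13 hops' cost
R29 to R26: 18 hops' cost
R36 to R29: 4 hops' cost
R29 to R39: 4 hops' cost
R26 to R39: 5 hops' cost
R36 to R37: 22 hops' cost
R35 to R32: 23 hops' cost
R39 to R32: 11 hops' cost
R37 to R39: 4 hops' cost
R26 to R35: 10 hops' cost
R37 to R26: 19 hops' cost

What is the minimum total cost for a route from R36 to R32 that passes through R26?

24 hops' cost

Shortest R36→R26: R36 → R26 = 13
Best R26 to R32: R26 → R32 costing 11
Total via R26: 13 + 11 = 24 hops' cost.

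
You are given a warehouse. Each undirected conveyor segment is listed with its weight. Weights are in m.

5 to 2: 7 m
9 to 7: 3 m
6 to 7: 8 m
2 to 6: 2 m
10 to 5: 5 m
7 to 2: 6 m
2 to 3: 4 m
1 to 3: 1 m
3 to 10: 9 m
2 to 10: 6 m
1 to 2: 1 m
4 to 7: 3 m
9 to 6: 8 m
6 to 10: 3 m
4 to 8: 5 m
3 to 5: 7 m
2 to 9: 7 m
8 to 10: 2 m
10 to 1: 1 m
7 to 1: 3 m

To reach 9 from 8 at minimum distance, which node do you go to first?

10

Compare a few routes:
8 → 10 → 1 → 2 → 9: 2+1+1+7 = 11
8 → 10 → 1 → 7 → 9: 2+1+3+3 = 9
8 → 10 → 6 → 9: 2+3+8 = 13
8 → 4 → 7 → 9: 5+3+3 = 11
The minimum is 9 m via 8 → 10 → 1 → 7 → 9.
So from 8 the first move is to 10.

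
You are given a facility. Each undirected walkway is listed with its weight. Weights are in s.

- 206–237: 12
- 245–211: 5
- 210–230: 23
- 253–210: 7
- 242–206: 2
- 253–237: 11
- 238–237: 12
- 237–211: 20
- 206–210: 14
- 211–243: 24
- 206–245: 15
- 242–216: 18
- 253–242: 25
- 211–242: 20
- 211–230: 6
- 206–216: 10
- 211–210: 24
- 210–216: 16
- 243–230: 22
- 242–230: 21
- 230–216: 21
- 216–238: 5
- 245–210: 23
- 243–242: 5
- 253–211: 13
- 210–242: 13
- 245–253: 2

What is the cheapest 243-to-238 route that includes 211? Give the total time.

54 s

Shortest 243→211: 243–211 = 24
Shortest 211→238: 211–245–253–237–238 = 30
Total via 211: 24 + 30 = 54 s.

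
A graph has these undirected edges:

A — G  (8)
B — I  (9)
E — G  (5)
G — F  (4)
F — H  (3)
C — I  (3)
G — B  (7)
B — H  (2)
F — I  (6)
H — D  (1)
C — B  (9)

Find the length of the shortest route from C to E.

18

Candidate routes:
C - B - G - E: 9+7+5 = 21
C - B - H - F - G - E: 9+2+3+4+5 = 23
C - I - F - G - E: 3+6+4+5 = 18
C - I - B - G - E: 3+9+7+5 = 24
Cheapest is C - I - F - G - E at 18.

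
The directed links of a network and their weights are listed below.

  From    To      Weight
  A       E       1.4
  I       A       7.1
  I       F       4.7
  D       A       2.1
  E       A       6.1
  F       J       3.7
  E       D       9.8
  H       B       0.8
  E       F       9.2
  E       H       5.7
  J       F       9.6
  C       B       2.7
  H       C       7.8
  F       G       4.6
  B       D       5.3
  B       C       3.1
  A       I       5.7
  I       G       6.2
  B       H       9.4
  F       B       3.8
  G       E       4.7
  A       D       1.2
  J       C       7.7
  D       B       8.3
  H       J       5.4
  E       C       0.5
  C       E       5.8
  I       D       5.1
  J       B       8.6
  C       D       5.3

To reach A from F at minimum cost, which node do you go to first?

Enumerating some paths:
F - B - D - A: 3.8+5.3+2.1 = 11.2
F - B - C - D - A: 3.8+3.1+5.3+2.1 = 14.3
F - G - E - A: 4.6+4.7+6.1 = 15.4
Cheapest is F - B - D - A at 11.2.
So from F the first move is to B.

B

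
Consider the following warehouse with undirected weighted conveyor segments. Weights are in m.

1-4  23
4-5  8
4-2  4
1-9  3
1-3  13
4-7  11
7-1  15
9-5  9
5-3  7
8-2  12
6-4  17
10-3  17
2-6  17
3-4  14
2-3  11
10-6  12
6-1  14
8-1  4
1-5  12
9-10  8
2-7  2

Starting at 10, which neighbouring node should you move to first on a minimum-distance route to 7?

9

Compare a few routes:
10 - 9 - 1 - 7: 8+3+15 = 26
10 - 6 - 2 - 7: 12+17+2 = 31
10 - 9 - 1 - 8 - 2 - 7: 8+3+4+12+2 = 29
10 - 3 - 2 - 7: 17+11+2 = 30
Cheapest is 10 - 9 - 1 - 7 at 26 m.
So from 10 the first move is to 9.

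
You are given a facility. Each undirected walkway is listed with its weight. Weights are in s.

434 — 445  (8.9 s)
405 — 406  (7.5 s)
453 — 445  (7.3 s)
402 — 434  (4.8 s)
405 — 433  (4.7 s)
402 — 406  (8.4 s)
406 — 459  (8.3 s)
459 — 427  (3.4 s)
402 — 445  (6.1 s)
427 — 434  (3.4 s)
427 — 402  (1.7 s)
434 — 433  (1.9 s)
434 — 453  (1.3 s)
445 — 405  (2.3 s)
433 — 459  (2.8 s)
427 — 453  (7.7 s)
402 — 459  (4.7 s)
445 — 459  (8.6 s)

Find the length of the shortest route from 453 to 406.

14.3 s

Compare a few routes:
453 → 434 → 433 → 459 → 406: 1.3+1.9+2.8+8.3 = 14.3
453 → 434 → 402 → 406: 1.3+4.8+8.4 = 14.5
Cheapest is 453 → 434 → 433 → 459 → 406 at 14.3 s.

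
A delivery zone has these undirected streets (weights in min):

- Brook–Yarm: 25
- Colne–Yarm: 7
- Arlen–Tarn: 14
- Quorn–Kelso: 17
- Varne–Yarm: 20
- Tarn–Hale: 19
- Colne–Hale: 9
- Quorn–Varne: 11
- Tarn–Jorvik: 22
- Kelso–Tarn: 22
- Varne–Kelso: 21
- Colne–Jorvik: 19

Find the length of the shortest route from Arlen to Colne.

Running Dijkstra from Arlen:
Arlen: 0
Tarn: 14  (via Arlen)
Hale: 33  (via Tarn)
Kelso: 36  (via Tarn)
Jorvik: 36  (via Tarn)
Colne: 42  (via Hale)
Shortest route: Arlen → Tarn → Hale → Colne = 42 min.

42 min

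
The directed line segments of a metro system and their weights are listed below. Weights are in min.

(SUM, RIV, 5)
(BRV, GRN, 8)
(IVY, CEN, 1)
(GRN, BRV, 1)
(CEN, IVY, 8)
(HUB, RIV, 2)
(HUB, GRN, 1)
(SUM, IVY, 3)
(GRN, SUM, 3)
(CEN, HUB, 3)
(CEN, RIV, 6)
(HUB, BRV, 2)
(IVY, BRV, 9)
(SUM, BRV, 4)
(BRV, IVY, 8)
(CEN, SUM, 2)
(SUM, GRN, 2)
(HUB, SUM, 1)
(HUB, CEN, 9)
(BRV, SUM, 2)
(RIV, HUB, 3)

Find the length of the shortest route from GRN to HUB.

10 min

Running Dijkstra from GRN:
GRN: 0
BRV: 1  (via GRN)
SUM: 3  (via GRN)
IVY: 6  (via SUM)
CEN: 7  (via IVY)
RIV: 8  (via SUM)
HUB: 10  (via CEN)
Shortest route: GRN–SUM–IVY–CEN–HUB = 10 min.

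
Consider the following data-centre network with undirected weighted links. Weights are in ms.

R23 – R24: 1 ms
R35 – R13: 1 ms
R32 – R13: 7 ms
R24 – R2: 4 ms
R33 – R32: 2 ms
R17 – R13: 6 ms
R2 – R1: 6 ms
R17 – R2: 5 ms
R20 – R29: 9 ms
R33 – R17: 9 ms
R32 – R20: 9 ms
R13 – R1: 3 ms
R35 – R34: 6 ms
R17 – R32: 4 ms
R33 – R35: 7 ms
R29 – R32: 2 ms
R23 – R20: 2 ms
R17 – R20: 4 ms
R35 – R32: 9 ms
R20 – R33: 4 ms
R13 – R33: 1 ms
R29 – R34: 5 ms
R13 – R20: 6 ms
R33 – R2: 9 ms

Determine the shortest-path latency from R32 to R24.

Candidate routes:
R32 → R33 → R13 → R20 → R23 → R24: 2+1+6+2+1 = 12
R32 → R20 → R23 → R24: 9+2+1 = 12
R32 → R17 → R20 → R23 → R24: 4+4+2+1 = 11
R32 → R33 → R20 → R23 → R24: 2+4+2+1 = 9
Cheapest is R32 → R33 → R20 → R23 → R24 at 9 ms.

9 ms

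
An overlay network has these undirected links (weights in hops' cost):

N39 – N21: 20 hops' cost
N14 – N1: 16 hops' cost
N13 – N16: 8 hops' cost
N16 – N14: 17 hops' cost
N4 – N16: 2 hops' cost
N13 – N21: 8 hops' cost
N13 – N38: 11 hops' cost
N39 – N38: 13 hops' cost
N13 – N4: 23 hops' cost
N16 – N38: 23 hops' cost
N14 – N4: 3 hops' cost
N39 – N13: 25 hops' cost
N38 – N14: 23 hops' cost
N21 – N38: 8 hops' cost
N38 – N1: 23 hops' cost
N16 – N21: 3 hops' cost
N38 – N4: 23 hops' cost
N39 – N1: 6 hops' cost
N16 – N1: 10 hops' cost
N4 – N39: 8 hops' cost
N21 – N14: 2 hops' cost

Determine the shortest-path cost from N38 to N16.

Enumerating some paths:
N38 → N21 → N16: 8+3 = 11
N38 → N21 → N14 → N4 → N16: 8+2+3+2 = 15
Cheapest is N38 → N21 → N16 at 11 hops' cost.

11 hops' cost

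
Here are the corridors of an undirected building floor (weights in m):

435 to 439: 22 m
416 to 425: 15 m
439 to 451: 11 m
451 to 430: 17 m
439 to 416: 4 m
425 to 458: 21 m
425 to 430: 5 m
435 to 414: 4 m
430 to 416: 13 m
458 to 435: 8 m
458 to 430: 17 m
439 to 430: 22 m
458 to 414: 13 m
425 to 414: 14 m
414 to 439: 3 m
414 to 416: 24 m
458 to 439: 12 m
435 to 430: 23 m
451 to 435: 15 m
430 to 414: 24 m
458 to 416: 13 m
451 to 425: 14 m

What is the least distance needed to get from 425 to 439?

Compare a few routes:
425 → 416 → 439: 15+4 = 19
425 → 414 → 439: 14+3 = 17
Cheapest is 425 → 414 → 439 at 17 m.

17 m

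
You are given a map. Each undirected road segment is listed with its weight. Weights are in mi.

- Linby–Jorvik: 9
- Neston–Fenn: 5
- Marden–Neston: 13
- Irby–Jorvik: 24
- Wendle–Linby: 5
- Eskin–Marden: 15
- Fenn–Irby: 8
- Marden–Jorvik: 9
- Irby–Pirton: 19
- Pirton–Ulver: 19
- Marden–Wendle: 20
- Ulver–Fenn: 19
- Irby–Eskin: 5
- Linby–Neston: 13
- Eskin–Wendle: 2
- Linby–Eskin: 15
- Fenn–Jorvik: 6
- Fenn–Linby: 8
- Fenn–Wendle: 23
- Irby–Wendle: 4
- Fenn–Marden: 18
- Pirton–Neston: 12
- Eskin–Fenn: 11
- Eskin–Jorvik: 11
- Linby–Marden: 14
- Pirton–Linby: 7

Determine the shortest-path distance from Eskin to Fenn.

11 mi

Candidate routes:
Eskin → Irby → Fenn: 5+8 = 13
Eskin → Fenn: 11 = 11
The minimum is 11 mi via Eskin → Fenn.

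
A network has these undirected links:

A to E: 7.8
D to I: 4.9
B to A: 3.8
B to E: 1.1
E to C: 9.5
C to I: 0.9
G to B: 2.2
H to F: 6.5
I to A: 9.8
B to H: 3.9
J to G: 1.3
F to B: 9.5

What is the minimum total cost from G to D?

Running Dijkstra from G:
G: 0
J: 1.3  (via G)
B: 2.2  (via G)
E: 3.3  (via B)
A: 6  (via B)
H: 6.1  (via B)
F: 11.7  (via B)
C: 12.8  (via E)
I: 13.7  (via C)
D: 18.6  (via I)
Shortest route: G–B–E–C–I–D = 18.6.

18.6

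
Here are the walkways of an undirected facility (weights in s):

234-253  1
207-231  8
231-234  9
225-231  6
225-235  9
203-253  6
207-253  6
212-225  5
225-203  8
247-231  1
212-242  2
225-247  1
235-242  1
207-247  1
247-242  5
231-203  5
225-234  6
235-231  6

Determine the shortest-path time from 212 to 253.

12 s

Settle nodes by increasing distance from 212:
212: 0
242: 2  (via 212)
235: 3  (via 242)
225: 5  (via 212)
247: 6  (via 225)
231: 7  (via 247)
207: 7  (via 247)
234: 11  (via 225)
253: 12  (via 234)
Shortest route: 212–225–234–253 = 12 s.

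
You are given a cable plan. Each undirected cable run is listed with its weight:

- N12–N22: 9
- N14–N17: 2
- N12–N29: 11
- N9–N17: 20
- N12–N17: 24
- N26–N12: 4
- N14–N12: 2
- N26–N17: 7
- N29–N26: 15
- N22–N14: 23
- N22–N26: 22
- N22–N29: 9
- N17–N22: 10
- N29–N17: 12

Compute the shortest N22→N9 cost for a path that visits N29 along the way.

Best N22 to N29: N22–N29 costing 9
Best N29 to N9: N29–N17–N9 costing 32
Total via N29: 9 + 32 = 41.

41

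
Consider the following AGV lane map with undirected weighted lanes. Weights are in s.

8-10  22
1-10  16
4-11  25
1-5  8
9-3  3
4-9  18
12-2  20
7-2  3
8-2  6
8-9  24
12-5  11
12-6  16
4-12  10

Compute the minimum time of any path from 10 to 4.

Shortest distances from 10:
10: 0
1: 16  (via 10)
8: 22  (via 10)
5: 24  (via 1)
2: 28  (via 8)
7: 31  (via 2)
12: 35  (via 5)
4: 45  (via 12)
Shortest route: 10 → 1 → 5 → 12 → 4 = 45 s.

45 s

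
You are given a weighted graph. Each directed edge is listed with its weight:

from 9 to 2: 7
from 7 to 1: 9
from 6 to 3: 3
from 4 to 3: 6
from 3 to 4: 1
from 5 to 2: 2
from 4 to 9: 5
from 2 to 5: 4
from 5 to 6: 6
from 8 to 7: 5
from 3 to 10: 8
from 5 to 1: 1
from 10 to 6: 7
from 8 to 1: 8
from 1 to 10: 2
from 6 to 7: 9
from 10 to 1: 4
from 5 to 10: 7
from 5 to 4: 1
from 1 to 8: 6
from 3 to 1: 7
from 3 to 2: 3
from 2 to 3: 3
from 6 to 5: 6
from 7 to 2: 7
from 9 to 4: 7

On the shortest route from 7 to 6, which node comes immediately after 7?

Enumerating some paths:
7 - 2 - 5 - 6: 7+4+6 = 17
7 - 1 - 10 - 6: 9+2+7 = 18
The minimum is 17 via 7 - 2 - 5 - 6.
So from 7 the first move is to 2.

2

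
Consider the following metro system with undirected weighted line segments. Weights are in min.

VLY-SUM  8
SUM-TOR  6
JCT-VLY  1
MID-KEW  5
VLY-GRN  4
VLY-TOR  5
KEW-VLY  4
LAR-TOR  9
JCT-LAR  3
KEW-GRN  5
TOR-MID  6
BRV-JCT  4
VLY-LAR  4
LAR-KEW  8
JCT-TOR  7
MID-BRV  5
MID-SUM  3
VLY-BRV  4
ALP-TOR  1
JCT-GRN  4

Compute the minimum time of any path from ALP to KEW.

Settle nodes by increasing distance from ALP:
ALP: 0
TOR: 1  (via ALP)
VLY: 6  (via TOR)
JCT: 7  (via VLY)
SUM: 7  (via TOR)
MID: 7  (via TOR)
GRN: 10  (via VLY)
BRV: 10  (via VLY)
KEW: 10  (via VLY)
Shortest route: ALP–TOR–VLY–KEW = 10 min.

10 min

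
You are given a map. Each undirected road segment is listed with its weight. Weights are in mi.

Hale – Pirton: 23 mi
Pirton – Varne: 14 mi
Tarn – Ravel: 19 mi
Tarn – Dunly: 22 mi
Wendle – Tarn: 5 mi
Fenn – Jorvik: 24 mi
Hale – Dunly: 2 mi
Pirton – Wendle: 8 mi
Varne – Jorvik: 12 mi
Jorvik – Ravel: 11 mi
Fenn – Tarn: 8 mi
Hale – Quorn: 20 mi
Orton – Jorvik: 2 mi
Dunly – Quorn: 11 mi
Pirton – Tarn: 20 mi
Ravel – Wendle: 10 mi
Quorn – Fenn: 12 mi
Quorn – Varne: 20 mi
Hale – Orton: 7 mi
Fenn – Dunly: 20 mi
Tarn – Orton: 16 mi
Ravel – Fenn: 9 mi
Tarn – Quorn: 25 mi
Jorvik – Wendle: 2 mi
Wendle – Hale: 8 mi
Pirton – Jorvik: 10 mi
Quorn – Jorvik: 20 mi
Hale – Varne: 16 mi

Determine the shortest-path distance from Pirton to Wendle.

8 mi

Settle nodes by increasing distance from Pirton:
Pirton: 0
Wendle: 8  (via Pirton)
Shortest route: Pirton → Wendle = 8 mi.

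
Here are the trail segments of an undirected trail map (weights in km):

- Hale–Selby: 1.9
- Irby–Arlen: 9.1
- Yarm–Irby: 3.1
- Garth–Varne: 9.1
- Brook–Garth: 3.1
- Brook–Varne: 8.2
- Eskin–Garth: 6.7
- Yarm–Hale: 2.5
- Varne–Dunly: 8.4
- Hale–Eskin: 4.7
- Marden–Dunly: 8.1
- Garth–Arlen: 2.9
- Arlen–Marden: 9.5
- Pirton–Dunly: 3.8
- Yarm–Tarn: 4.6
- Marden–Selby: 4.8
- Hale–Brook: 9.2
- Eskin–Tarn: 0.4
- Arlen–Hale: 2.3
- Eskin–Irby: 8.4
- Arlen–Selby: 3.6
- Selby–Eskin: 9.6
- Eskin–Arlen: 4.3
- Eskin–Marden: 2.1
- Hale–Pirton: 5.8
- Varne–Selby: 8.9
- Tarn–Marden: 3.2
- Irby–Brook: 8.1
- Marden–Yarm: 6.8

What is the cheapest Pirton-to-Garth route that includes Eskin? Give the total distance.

17.2 km

Shortest Pirton→Eskin: Pirton–Hale–Eskin = 10.5
Best Eskin to Garth: Eskin–Garth costing 6.7
Total via Eskin: 10.5 + 6.7 = 17.2 km.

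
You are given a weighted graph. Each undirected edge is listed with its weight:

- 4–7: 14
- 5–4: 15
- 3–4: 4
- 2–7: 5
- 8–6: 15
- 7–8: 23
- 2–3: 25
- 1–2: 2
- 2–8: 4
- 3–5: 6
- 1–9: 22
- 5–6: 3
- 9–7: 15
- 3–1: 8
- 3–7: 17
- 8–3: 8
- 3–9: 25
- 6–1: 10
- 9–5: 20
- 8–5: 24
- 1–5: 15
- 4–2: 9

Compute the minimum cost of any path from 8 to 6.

15

Shortest distances from 8:
8: 0
2: 4  (via 8)
1: 6  (via 2)
3: 8  (via 8)
7: 9  (via 2)
4: 12  (via 3)
5: 14  (via 3)
6: 15  (via 8)
Shortest route: 8 → 6 = 15.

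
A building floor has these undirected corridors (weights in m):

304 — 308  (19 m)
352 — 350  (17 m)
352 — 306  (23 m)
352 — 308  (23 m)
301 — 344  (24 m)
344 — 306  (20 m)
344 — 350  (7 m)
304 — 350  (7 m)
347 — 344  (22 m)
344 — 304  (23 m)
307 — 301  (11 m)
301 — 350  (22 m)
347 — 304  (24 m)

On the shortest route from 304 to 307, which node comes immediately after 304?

Enumerating some paths:
304 → 350 → 301 → 307: 7+22+11 = 40
304 → 350 → 344 → 301 → 307: 7+7+24+11 = 49
Cheapest is 304 → 350 → 301 → 307 at 40 m.
So from 304 the first move is to 350.

350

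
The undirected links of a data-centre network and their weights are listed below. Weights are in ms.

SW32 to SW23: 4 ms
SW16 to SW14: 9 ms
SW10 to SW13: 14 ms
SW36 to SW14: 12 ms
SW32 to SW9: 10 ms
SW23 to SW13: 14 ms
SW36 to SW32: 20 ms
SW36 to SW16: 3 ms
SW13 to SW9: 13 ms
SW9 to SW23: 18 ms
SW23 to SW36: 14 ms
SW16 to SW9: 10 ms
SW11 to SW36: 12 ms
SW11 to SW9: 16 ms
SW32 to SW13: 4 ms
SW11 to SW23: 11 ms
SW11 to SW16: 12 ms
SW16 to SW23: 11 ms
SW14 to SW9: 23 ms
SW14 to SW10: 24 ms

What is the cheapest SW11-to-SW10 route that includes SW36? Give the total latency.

Shortest SW11→SW36: SW11–SW36 = 12
Best SW36 to SW10: SW36–SW14–SW10 costing 36
Total via SW36: 12 + 36 = 48 ms.

48 ms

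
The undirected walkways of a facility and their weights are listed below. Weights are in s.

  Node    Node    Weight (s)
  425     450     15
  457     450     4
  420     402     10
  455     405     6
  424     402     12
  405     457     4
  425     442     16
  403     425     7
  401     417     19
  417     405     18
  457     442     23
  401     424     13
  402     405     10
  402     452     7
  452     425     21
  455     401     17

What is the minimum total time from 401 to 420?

35 s

Enumerating some paths:
401–424–402–420: 13+12+10 = 35
401–455–405–402–420: 17+6+10+10 = 43
Cheapest is 401–424–402–420 at 35 s.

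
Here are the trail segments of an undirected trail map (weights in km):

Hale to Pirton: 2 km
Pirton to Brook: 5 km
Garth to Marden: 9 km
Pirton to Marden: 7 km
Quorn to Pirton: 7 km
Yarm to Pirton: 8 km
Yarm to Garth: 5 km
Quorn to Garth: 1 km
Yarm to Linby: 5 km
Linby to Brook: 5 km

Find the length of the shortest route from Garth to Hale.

Settle nodes by increasing distance from Garth:
Garth: 0
Quorn: 1  (via Garth)
Yarm: 5  (via Garth)
Pirton: 8  (via Quorn)
Marden: 9  (via Garth)
Hale: 10  (via Pirton)
Shortest route: Garth–Quorn–Pirton–Hale = 10 km.

10 km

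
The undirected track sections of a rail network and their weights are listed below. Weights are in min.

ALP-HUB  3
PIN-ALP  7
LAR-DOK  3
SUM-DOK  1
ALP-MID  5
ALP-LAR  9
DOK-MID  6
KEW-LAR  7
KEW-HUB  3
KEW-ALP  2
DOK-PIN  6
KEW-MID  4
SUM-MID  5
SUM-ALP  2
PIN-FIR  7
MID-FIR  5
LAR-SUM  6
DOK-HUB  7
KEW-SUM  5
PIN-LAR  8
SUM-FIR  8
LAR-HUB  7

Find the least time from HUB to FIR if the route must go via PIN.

Shortest HUB→PIN: HUB–ALP–PIN = 10
Best PIN to FIR: PIN–FIR costing 7
Total via PIN: 10 + 7 = 17 min.

17 min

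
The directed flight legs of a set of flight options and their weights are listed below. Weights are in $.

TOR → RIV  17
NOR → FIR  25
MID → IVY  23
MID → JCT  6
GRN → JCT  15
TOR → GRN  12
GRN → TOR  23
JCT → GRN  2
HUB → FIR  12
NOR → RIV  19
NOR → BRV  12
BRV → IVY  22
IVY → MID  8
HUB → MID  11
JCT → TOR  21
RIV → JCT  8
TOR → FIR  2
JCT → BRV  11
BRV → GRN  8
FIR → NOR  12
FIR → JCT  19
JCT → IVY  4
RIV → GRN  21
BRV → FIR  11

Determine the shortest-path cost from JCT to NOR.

$34

Compare a few routes:
JCT–BRV–FIR–NOR: 11+11+12 = 34
JCT–TOR–FIR–NOR: 21+2+12 = 35
JCT–BRV–GRN–TOR–FIR–NOR: 11+8+23+2+12 = 56
JCT–GRN–TOR–FIR–NOR: 2+23+2+12 = 39
Cheapest is JCT–BRV–FIR–NOR at $34.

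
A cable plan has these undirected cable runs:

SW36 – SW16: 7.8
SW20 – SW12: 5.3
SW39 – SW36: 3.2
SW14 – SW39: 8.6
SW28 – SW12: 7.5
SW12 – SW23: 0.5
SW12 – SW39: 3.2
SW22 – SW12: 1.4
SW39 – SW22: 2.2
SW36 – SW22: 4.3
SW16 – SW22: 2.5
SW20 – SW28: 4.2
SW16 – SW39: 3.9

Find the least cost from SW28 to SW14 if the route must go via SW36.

Best SW28 to SW36: SW28 → SW12 → SW22 → SW36 costing 13.2
Shortest SW36→SW14: SW36 → SW39 → SW14 = 11.8
Total via SW36: 13.2 + 11.8 = 25.

25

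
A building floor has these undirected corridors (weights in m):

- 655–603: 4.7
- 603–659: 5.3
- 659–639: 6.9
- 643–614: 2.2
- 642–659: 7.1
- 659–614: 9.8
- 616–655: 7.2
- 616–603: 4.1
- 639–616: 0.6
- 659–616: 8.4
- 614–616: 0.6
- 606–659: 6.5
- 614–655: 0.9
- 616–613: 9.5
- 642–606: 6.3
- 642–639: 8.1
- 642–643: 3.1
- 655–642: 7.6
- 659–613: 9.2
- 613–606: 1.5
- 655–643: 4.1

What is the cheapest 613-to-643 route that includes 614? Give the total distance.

12.3 m

Shortest 613→614: 613–616–614 = 10.1
Best 614 to 643: 614–643 costing 2.2
Total via 614: 10.1 + 2.2 = 12.3 m.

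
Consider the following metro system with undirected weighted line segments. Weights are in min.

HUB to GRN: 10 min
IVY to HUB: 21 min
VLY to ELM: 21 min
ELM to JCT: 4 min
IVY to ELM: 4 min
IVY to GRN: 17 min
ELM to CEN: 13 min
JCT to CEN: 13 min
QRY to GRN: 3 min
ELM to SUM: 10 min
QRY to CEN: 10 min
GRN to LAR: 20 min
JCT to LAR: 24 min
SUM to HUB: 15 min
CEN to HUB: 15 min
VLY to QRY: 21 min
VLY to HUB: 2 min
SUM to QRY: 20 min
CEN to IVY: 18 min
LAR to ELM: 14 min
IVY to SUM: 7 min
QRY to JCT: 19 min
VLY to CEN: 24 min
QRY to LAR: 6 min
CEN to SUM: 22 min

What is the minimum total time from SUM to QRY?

20 min

Compare a few routes:
SUM → IVY → GRN → QRY: 7+17+3 = 27
SUM → ELM → LAR → QRY: 10+14+6 = 30
SUM → QRY: 20 = 20
SUM → HUB → GRN → QRY: 15+10+3 = 28
The minimum is 20 min via SUM → QRY.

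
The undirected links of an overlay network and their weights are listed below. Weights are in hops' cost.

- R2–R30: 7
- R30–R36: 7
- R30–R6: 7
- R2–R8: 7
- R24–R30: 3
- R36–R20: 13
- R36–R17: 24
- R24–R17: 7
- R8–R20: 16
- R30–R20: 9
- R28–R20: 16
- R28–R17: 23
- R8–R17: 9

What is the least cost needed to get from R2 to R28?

Settle nodes by increasing distance from R2:
R2: 0
R30: 7  (via R2)
R8: 7  (via R2)
R24: 10  (via R30)
R36: 14  (via R30)
R6: 14  (via R30)
R20: 16  (via R30)
R17: 16  (via R8)
R28: 32  (via R20)
Shortest route: R2–R30–R20–R28 = 32 hops' cost.

32 hops' cost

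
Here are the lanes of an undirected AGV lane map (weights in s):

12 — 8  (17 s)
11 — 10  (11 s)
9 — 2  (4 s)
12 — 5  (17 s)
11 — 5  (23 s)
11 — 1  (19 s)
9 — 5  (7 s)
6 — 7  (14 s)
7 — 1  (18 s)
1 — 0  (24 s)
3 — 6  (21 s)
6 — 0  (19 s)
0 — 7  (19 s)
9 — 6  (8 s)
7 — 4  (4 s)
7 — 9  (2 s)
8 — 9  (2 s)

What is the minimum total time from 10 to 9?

41 s

Running Dijkstra from 10:
10: 0
11: 11  (via 10)
1: 30  (via 11)
5: 34  (via 11)
9: 41  (via 5)
Shortest route: 10–11–5–9 = 41 s.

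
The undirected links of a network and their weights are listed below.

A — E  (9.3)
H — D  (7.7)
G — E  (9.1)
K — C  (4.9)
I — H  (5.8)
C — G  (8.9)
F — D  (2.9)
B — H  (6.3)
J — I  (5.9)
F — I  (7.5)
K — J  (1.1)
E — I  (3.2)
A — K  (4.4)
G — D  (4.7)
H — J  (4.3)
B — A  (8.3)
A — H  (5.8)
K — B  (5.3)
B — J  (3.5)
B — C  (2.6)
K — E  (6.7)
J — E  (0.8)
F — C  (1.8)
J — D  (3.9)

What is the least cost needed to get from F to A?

Running Dijkstra from F:
F: 0
C: 1.8  (via F)
D: 2.9  (via F)
B: 4.4  (via C)
K: 6.7  (via C)
J: 6.8  (via D)
I: 7.5  (via F)
E: 7.6  (via J)
G: 7.6  (via D)
H: 10.6  (via D)
A: 11.1  (via K)
Shortest route: F → C → K → A = 11.1.

11.1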